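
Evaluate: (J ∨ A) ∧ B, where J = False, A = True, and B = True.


J = False, A = True, B = True
Step 1: J ∨ A = False OR True = True
Step 2: True ∧ B = True AND True = True
OR is true when at least one operand is true; AND requires both.

True


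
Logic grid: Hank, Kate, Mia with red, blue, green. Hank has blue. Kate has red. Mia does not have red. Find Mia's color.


From clues:
  Hank → blue
  Kate → red
By elimination, Mia gets the remaining.

green


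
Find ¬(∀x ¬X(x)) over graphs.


Original: ∀x ¬X(x)
Rule: ¬∀→∃, ¬∃→∀, negate predicate.
Negation: ∃x X(x)

∃x X(x)


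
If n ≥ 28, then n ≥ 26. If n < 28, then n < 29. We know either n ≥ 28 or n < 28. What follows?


Constructive dilemma: (P → Q) ∧ (R → S), P ∨ R ⊢ Q ∨ S
Premise 1: n ≥ 28 → n ≥ 26
Premise 2: n < 28 → n < 29
Premise 3: n ≥ 28 ∨ n < 28
Case 1: Assuming n ≥ 28, then by Premise 1, n ≥ 26.
Case 2: Assuming n < 28, then by Premise 2, n < 29.
Since one of n ≥ 28 or n < 28 must hold, we get n ≥ 26 or n < 29.

n ≥ 26 or n < 29.


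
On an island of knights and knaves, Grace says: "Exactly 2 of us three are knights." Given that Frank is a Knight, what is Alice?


Grace claims exactly 2 knights among Grace, Frank, Alice.
Given: Frank is a Knight.

Case 1: Grace is a Knight (tells truth)
  Then exactly 2 of the three are knights.
  Counting Grace, Frank: 2 knight(s) so far. Need 0 more → Alice = Knave.
Case 2: Grace is a Knave (lies)
  Then the count is NOT 2.
  If Alice = Knight, count = 2 = 2 → claim would be true, contradicts lie.
  If Alice = Knave, count = 1 ≠ 2 → lie confirmed ✓

Alice is a Knave.

Knave


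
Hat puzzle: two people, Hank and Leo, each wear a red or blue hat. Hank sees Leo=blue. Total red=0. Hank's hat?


Total red = 0, Leo = blue
Red accounted for: 0
Remaining for Hank: 0
Hank's hat is blue.

blue


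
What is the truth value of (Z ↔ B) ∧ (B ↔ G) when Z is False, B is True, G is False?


Z = False, B = True, G = False
Step 1: Z ↔ B is true when Z and B have the same value. Result: False
Step 2: B ↔ G is true when B and G have the same value. Result: False
Step 3: False ∧ False = False

False


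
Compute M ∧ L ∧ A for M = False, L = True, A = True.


M = False, L = True, A = True
Step 1: M ∧ L = False AND True = False
Step 2: (False) ∧ A = (False) AND True = False
AND is true only when ALL operands are true.

False


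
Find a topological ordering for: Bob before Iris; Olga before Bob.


Constraints: Bob before Iris; Olga before Bob
Method: repeatedly schedule the remaining task that has no remaining task required before it.
  Step 1: remaining {Iris, Olga, Bob}; every task except Olga still has a predecessor pending → schedule Olga.
  Step 2: remaining {Iris, Bob}; every task except Bob still has a predecessor pending → schedule Bob.
  Step 3: only Iris remains → schedule Iris.
Resulting order:

Olga → Bob → Iris


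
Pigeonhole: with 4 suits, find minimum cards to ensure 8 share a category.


Pigeonhole: to guarantee k in one of n categories, need (k-1)×n + 1.
k = 8, n = 4
Minimum = (8-1) × 4 + 1 = 7 × 4 + 1

29


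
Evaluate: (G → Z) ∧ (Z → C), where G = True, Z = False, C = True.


G = True, Z = False, C = True
Step 1: G → Z is false only when G=True and Z=False. Result: False
Step 2: Z → C is false only when Z=True and C=False. Result: True
Step 3: False ∧ True = False

False


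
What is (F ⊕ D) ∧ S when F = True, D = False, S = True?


F = True, D = False, S = True
Step 1: F ⊕ D = True XOR False = True
Step 2: True ∧ S = True AND True = True
XOR true when exactly one of F,D is true; then AND with S.

True


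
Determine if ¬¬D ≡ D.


Expression 1: ¬¬D
Expression 2: D
Truth table (D | Expr1 Expr2):
  T |   T     T
  F |   F     F
All 2 rows agree, so the expressions are logically equivalent.

Yes


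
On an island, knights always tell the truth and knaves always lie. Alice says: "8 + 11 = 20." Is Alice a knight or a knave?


Statement: "8 + 11 = 20."
Actual: 8 + 11 = 19
Claimed: 20
Statement is FALSE → Alice lies → Knave

Knave


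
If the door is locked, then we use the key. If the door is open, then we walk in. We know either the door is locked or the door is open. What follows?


Constructive dilemma: (P → Q) ∧ (R → S), P ∨ R ⊢ Q ∨ S
Premise 1: the door is locked → we use the key
Premise 2: the door is open → we walk in
Premise 3: the door is locked ∨ the door is open
Case 1: Assuming the door is locked, then by Premise 1, we use the key.
Case 2: Assuming the door is open, then by Premise 2, we walk in.
Since one of the door is locked or the door is open must hold, we get we use the key or we walk in.

We use the key or we walk in.


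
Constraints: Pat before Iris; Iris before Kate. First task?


Constraints: Pat before Iris; Iris before Kate
The first task can have nothing scheduled before it, so it must never appear on the right of a 'before'.
Tasks appearing after some 'before': Iris, Kate.
The only task not in that list is Pat → it is first.

Pat


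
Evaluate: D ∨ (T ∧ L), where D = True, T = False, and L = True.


D = True, T = False, L = True
Step 1: T ∧ L = False AND True = False
Step 2: D ∨ False = True OR False = True
AND evaluated first (higher precedence); then OR applied.

True


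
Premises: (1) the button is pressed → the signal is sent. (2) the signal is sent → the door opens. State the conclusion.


Hypothetical syllogism: P → Q, Q → R ⊢ P → R
Premise 1: the button is pressed → the signal is sent
Premise 2: the signal is sent → the door opens
Chain the implications: the middle term (the signal is sent) links the two.
Conclusion: If the button is pressed, then the door opens.

If the button is pressed, then the door opens.


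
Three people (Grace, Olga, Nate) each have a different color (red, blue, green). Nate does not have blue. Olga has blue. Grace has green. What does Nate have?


From clues:
  Grace → green
  Olga → blue
By elimination, Nate gets the remaining.

red


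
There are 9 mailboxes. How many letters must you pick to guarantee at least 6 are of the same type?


Pigeonhole: to guarantee k in one of n categories, need (k-1)×n + 1.
k = 6, n = 9
Minimum = (6-1) × 9 + 1 = 5 × 9 + 1

46


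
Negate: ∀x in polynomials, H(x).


Original: ∀x H(x)
Rule: ¬∀→∃, ¬∃→∀, negate predicate.
Negation: ∃x ¬H(x)

∃x ¬H(x)


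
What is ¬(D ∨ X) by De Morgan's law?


De Morgan's law: ¬(P ∨ Q) ≡ ¬P ∧ ¬Q
¬(D ∨ X) = ¬D ∧ ¬X

¬D ∧ ¬X


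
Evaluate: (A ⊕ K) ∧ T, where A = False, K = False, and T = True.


A = False, K = False, T = True
Step 1: A ⊕ K = False XOR False = False
Step 2: False ∧ T = False AND True = False
XOR true when exactly one of A,K is true; then AND with T.

False


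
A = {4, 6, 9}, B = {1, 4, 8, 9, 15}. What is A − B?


A = {4, 6, 9}
B = {1, 4, 8, 9, 15}
Operation: difference A − B
In A but not B: 6

{6}


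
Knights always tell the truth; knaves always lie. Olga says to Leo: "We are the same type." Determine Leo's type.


Olga says: "We are the same type."
Case 1: Olga is a Knight (truth-teller)
  Statement is true → they ARE the same → Leo is also a Knight
Case 2: Olga is a Knave (liar)
  Statement is false → they are NOT the same → Leo is a Knight
In both cases, Leo is a Knight.

Knight


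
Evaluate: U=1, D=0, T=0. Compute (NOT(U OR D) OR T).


U OR D = 1
NOT(1) = 0
0 OR 0 = 0

0


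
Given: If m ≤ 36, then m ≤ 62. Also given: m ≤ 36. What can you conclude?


Modus ponens: P → Q, P ⊢ Q
P: m ≤ 36
Q: m ≤ 62
We have P → Q and P is true.
By modus ponens, Q must be true.

m ≤ 62


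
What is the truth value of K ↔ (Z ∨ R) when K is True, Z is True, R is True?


K = True, Z = True, R = True
Step 1: Z ∨ R = True OR True = True
Step 2: K ↔ (True): true when both sides have same truth value.
Result: True ↔ True = True

True


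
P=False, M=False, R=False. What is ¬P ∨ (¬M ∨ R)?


P = False, M = False, R = False
Expression: ¬P ∨ (¬M ∨ R)
Step 1: ¬M = NOT False = True
Step 2: ¬M ∨ R = True OR False = True
Step 3: ¬P = NOT False = True
Step 4: (True) ∨ (True) = True OR True = True

True


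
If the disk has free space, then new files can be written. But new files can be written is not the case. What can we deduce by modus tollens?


Modus tollens: P → Q, ¬Q ⊢ ¬P
P: the disk has free space
Q: new files can be written
We have P → Q and Q is false.
By modus tollens, P must be false.

It is not the case that the disk has free space


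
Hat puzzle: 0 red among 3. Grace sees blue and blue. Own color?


Total red = 0, seen red = 0
Own red = 0 - 0 = 0
Grace's hat is blue.

blue


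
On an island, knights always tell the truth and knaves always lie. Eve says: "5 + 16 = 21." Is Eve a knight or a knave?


Statement: "5 + 16 = 21."
Actual: 5 + 16 = 21
Claimed: 21
Statement is TRUE → Eve tells the truth → Knight

Knight


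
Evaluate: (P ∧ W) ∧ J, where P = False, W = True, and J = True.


P = False, W = True, J = True
Step 1: P ∧ W = False AND True = False
Step 2: False ∧ J = False AND True = False
AND is true only when ALL operands are true.

False


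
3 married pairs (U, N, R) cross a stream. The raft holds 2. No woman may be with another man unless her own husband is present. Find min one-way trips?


Label couples U, N, R (H = husband, W = wife).
Counting alone: 6 people, the raft carries 2 and someone must bring it back, so each round trip nets at most +1 on the far side until the last crossing → at least 9 trips. The jealousy constraint makes 9 impossible; the shortest valid schedule has 11:
1. WU+WN →  (far: WU,WN; near: HU,HN,HR,WR)
2. WU ←       (far: WN; near: HU,HN,HR,WU,WR)
3. WU+WR →  (far: WU,WN,WR; near: HU,HN,HR)
4. WU ←       (far: WN,WR; near: HU,HN,HR,WU)
5. HN+HR →  (far: HN,WN,HR,WR; near: HU,WU)
6. HN+WN ←  (far: HR,WR; near: HU,WU,HN,WN)
7. HU+HN →  (far: HU,HN,HR,WR; near: WU,WN)
8. WR ←       (far: HU,HN,HR; near: WU,WN,WR)
9. WU+WN →  (far: HU,WU,HN,WN,HR; near: WR)
10. HR ←      (far: HU,WU,HN,WN; near: HR,WR)
11. HR+WR → (far: all six; near: empty)
In every state each wife is either with her husband or with no other man.
Minimum trips = 11

11


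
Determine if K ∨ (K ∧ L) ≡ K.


Expression 1: K ∨ (K ∧ L)
Expression 2: K
Truth table (K L | Expr1 Expr2):
  T T |   T     T
  T F |   T     T
  F T |   F     F
  F F |   F     F
All 4 rows agree, so the expressions are logically equivalent.

Yes


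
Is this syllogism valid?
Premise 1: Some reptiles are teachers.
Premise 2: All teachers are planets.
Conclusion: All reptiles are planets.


Premise 1: Some reptiles are teachers.
Premise 2: All teachers are planets.
Conclusion: All reptiles are planets.
Fallacy: illicit minor. The minor term (reptiles) is distributed in the conclusion ('All reptiles ...') but undistributed in its premise ('Some reptiles are teachers' doesn't cover all reptiles).
Only 'Some reptiles are planets' follows, not 'All'.

Invalid


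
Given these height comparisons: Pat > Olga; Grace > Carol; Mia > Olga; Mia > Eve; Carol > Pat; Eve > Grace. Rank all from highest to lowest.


Constraints: Pat > Olga; Grace > Carol; Mia > Olga; Mia > Eve; Carol > Pat; Eve > Grace
Method: at each step, the next-highest is the one remaining person who never appears on the smaller side of a constraint between remaining people.
  Step 1: remaining {Olga, Carol, Pat, Eve, Mia, Grace}; on the smaller side: {Olga, Carol, Pat, Eve, Grace} → Mia is next (Mia > Olga; Mia > Eve).
  Step 2: remaining {Olga, Carol, Pat, Eve, Grace}; on the smaller side: {Olga, Carol, Pat, Grace} → Eve is next (Eve > Grace).
  Step 3: remaining {Olga, Carol, Pat, Grace}; on the smaller side: {Olga, Carol, Pat} → Grace is next (Grace > Carol).
  Step 4: remaining {Olga, Carol, Pat}; on the smaller side: {Olga, Pat} → Carol is next (Carol > Pat).
  Step 5: remaining {Olga, Pat}; on the smaller side: {Olga} → Pat is next (Pat > Olga).
  Step 6: only Olga remains → lowest.
Final ranking (highest to lowest):

Mia > Eve > Grace > Carol > Pat > Olga


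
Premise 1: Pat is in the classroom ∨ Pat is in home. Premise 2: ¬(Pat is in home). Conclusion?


Disjunctive syllogism: P ∨ Q, ¬P ⊢ Q
Disjunction: Pat is in the classroom ∨ Pat is in home
We know it is not the case that Pat is in home.
By disjunctive syllogism, the other disjunct must be true.

Pat is in the classroom


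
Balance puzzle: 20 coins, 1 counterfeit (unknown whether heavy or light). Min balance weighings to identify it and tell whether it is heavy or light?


Let n = 20. 40 possibilities (n coins × lighter/heavier); each weighing has 3 outcomes.
Bound for k weighings: say the first weighing puts j coins on each pan. If it tips, the 2j weighed coins remain suspects (each with a known direction) and k-1 weighings give 3^(k-1) outcomes; 3^(k-1) is odd, so 2j ≤ 3^(k-1) - 1. If it balances, the n - 2j unweighed coins remain with direction unknown: 2(n - 2j) ≤ 3^(k-1) - 1 by the same parity argument. Adding, n ≤ (3^(k-1) - 1) + (3^(k-1) - 1)/2 = (3^k - 3)/2, and the classical three-group strategy achieves this (3 coins in 2 weighings, 12 in 3, 39 in 4, 120 in 5).
So we need the smallest k with (3^k - 3)/2 ≥ 20.
k = 3: (3^3 - 3)/2 = 12 < 20 ✗
k = 4: (3^4 - 3)/2 = 39 ≥ 20 ✓

4


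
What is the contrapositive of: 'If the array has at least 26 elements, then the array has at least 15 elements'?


Original: If the array has at least 26 elements, then the array has at least 15 elements
Contrapositive: If ¬Q, then ¬P
Negate Q: not (the array has at least 15 elements)
Negate P: not (the array has at least 26 elements)

If not (the array has at least 15 elements), then not (the array has at least 26 elements).


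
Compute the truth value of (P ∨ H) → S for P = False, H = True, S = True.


P = False, H = True, S = True
Step 1: P ∨ H = False OR True = True
Step 2: (True) → S: false only when antecedent=True and S=False.
Result: True

True


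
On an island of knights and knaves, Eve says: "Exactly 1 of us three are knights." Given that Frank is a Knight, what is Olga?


Eve claims exactly 1 knights among Eve, Frank, Olga.
Given: Frank is a Knight.

Case 1: Eve is a Knight (tells truth)
  Then exactly 1 of the three are knights.
  Counting Eve, Frank: 2 knight(s) so far. Need -1 more → impossible.
Case 2: Eve is a Knave (lies)
  Then the count is NOT 1.
  If Olga = Knave, count = 1 = 1 → claim would be true, contradicts lie.
  If Olga = Knight, count = 2 ≠ 1 → lie confirmed ✓

Olga is a Knight.

Knight


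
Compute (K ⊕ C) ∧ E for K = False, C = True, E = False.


K = False, C = True, E = False
Step 1: K ⊕ C = False XOR True = True
Step 2: True ∧ E = True AND False = False
XOR true when exactly one of K,C is true; then AND with E.

False


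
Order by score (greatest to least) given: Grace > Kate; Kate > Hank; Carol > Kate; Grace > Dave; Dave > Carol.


Constraints: Grace > Kate; Kate > Hank; Carol > Kate; Grace > Dave; Dave > Carol
Method: at each step, the next-highest is the one remaining person who never appears on the smaller side of a constraint between remaining people.
  Step 1: remaining {Dave, Grace, Hank, Carol, Kate}; on the smaller side: {Dave, Hank, Carol, Kate} → Grace is next (Grace > Kate; Grace > Dave).
  Step 2: remaining {Dave, Hank, Carol, Kate}; on the smaller side: {Hank, Carol, Kate} → Dave is next (Dave > Carol).
  Step 3: remaining {Hank, Carol, Kate}; on the smaller side: {Hank, Kate} → Carol is next (Carol > Kate).
  Step 4: remaining {Hank, Kate}; on the smaller side: {Hank} → Kate is next (Kate > Hank).
  Step 5: only Hank remains → lowest.
Final ranking (highest to lowest):

Grace > Dave > Carol > Kate > Hank


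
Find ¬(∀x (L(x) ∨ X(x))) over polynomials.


Original: ∀x (L(x) ∨ X(x))
Rule: ¬∀→∃, ¬∃→∀, negate predicate.
Negation: ∃x (¬L(x) ∧ ¬X(x))

∃x (¬L(x) ∧ ¬X(x))


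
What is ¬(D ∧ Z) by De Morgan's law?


De Morgan's law: ¬(P ∧ Q) ≡ ¬P ∨ ¬Q
¬(D ∧ Z) = ¬D ∨ ¬Z

¬D ∨ ¬Z


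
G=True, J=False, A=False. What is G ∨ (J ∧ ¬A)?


G = True, J = False, A = False
Expression: G ∨ (J ∧ ¬A)
Step 1: ¬A = NOT False = True
Step 2: J ∧ ¬A = False AND True = False
Step 3: G ∨ (False) = True OR False = True

True


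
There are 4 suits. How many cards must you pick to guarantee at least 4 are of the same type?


Pigeonhole: to guarantee k in one of n categories, need (k-1)×n + 1.
k = 4, n = 4
Minimum = (4-1) × 4 + 1 = 3 × 4 + 1

13


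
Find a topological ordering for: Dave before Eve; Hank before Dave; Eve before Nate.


Constraints: Dave before Eve; Hank before Dave; Eve before Nate
Method: repeatedly schedule the remaining task that has no remaining task required before it.
  Step 1: remaining {Eve, Dave, Nate, Hank}; every task except Hank still has a predecessor pending → schedule Hank.
  Step 2: remaining {Eve, Dave, Nate}; every task except Dave still has a predecessor pending → schedule Dave.
  Step 3: remaining {Eve, Nate}; every task except Eve still has a predecessor pending → schedule Eve.
  Step 4: only Nate remains → schedule Nate.
Resulting order:

Hank → Dave → Eve → Nate


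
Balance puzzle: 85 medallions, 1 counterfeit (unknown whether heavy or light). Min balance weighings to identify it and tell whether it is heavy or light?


Let n = 85. 170 possibilities (n medallions × lighter/heavier); each weighing has 3 outcomes.
Bound for k weighings: say the first weighing puts j medallions on each pan. If it tips, the 2j weighed medallions remain suspects (each with a known direction) and k-1 weighings give 3^(k-1) outcomes; 3^(k-1) is odd, so 2j ≤ 3^(k-1) - 1. If it balances, the n - 2j unweighed medallions remain with direction unknown: 2(n - 2j) ≤ 3^(k-1) - 1 by the same parity argument. Adding, n ≤ (3^(k-1) - 1) + (3^(k-1) - 1)/2 = (3^k - 3)/2, and the classical three-group strategy achieves this (3 medallions in 2 weighings, 12 in 3, 39 in 4, 120 in 5).
So we need the smallest k with (3^k - 3)/2 ≥ 85.
k = 4: (3^4 - 3)/2 = 39 < 85 ✗
k = 5: (3^5 - 3)/2 = 120 ≥ 85 ✓

5


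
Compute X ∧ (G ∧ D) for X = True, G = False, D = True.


X = True, G = False, D = True
Step 1: G ∧ D = False AND True = False
Step 2: X ∧ False = True AND False = False
AND is true only when ALL operands are true.

False


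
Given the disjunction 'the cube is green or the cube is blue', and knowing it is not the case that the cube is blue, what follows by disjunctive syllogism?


Disjunctive syllogism: P ∨ Q, ¬P ⊢ Q
Disjunction: the cube is green ∨ the cube is blue
We know it is not the case that the cube is blue.
By disjunctive syllogism, the other disjunct must be true.

The cube is green


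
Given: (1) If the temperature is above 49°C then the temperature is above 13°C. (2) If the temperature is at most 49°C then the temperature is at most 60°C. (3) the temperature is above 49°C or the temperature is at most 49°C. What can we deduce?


Constructive dilemma: (P → Q) ∧ (R → S), P ∨ R ⊢ Q ∨ S
Premise 1: the temperature is above 49°C → the temperature is above 13°C
Premise 2: the temperature is at most 49°C → the temperature is at most 60°C
Premise 3: the temperature is above 49°C ∨ the temperature is at most 49°C
Case 1: Assuming the temperature is above 49°C, then by Premise 1, the temperature is above 13°C.
Case 2: Assuming the temperature is at most 49°C, then by Premise 2, the temperature is at most 60°C.
Since one of the temperature is above 49°C or the temperature is at most 49°C must hold, we get the temperature is above 13°C or the temperature is at most 60°C.

The temperature is above 13°C or the temperature is at most 60°C.


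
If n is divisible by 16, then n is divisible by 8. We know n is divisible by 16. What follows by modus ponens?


Modus ponens: P → Q, P ⊢ Q
P: n is divisible by 16
Q: n is divisible by 8
We have P → Q and P is true.
By modus ponens, Q must be true.

n is divisible by 8


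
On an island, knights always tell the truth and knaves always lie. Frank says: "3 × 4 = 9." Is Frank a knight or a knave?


Statement: "3 × 4 = 9."
Actual: 3 × 4 = 12
Claimed: 9
Statement is FALSE → Frank lies → Knave

Knave


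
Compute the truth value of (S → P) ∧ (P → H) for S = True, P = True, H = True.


S = True, P = True, H = True
Step 1: S → P is false only when S=True and P=False. Result: True
Step 2: P → H is false only when P=True and H=False. Result: True
Step 3: True ∧ True = True

True


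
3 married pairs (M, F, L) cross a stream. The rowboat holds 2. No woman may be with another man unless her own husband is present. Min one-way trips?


Label couples M, F, L (H = husband, W = wife).
Counting alone: 6 people, the rowboat carries 2 and someone must bring it back, so each round trip nets at most +1 on the far side until the last crossing → at least 9 trips. The jealousy constraint makes 9 impossible; the shortest valid schedule has 11:
1. WM+WF →  (far: WM,WF; near: HM,HF,HL,WL)
2. WM ←       (far: WF; near: HM,HF,HL,WM,WL)
3. WM+WL →  (far: WM,WF,WL; near: HM,HF,HL)
4. WM ←       (far: WF,WL; near: HM,HF,HL,WM)
5. HF+HL →  (far: HF,WF,HL,WL; near: HM,WM)
6. HF+WF ←  (far: HL,WL; near: HM,WM,HF,WF)
7. HM+HF →  (far: HM,HF,HL,WL; near: WM,WF)
8. WL ←       (far: HM,HF,HL; near: WM,WF,WL)
9. WM+WF →  (far: HM,WM,HF,WF,HL; near: WL)
10. HL ←      (far: HM,WM,HF,WF; near: HL,WL)
11. HL+WL → (far: all six; near: empty)
In every state each wife is either with her husband or with no other man.
Minimum trips = 11

11


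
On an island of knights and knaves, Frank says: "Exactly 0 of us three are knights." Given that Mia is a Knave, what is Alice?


Frank claims exactly 0 knights among Frank, Mia, Alice.
Given: Mia is a Knave.

Case 1: Frank is a Knight (tells truth)
  Then exactly 0 of the three are knights.
  Counting Frank, Mia: 1 knight(s) so far. Need -1 more → impossible.
Case 2: Frank is a Knave (lies)
  Then the count is NOT 0.
  If Alice = Knave, count = 0 = 0 → claim would be true, contradicts lie.
  If Alice = Knight, count = 1 ≠ 0 → lie confirmed ✓

Alice is a Knight.

Knight


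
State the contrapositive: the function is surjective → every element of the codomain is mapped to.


Original: If the function is surjective, then every element of the codomain is mapped to
Contrapositive: If ¬Q, then ¬P
Negate Q: not (every element of the codomain is mapped to)
Negate P: not (the function is surjective)

If not (every element of the codomain is mapped to), then not (the function is surjective).


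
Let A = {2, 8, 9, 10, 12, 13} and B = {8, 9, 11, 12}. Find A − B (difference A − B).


A = {2, 8, 9, 10, 12, 13}
B = {8, 9, 11, 12}
Operation: difference A − B
In A but not B: 2, 10, 13

{2, 10, 13}


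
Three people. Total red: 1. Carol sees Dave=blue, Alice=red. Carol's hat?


Total red = 1, seen red = 1
Own red = 1 - 1 = 0
Carol's hat is blue.

blue


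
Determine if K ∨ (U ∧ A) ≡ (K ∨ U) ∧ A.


Expression 1: K ∨ (U ∧ A)
Expression 2: (K ∨ U) ∧ A
Truth table (K U A | Expr1 Expr2):
  T T T |   T     T
  T T F |   T     F   ← differ
  T F T |   T     T
  T F F |   T     F   ← differ
  F T T |   T     T
  F T F |   F     F
  F F T |   F     F
  F F F |   F     F
Counterexample: K=T, U=T, A=F gives Expr1 = T but Expr2 = F, so the expressions are NOT logically equivalent.

No


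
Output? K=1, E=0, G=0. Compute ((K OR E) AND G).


K OR E = 1|0 = 1
1 AND 0 = 0

0


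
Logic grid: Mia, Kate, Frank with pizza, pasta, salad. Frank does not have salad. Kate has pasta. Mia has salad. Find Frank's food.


From clues:
  Kate → pasta
  Mia → salad
By elimination, Frank gets the remaining.

pizza


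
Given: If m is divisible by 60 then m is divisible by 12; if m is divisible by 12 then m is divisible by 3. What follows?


Hypothetical syllogism: P → Q, Q → R ⊢ P → R
Premise 1: m is divisible by 60 → m is divisible by 12
Premise 2: m is divisible by 12 → m is divisible by 3
Chain the implications: the middle term (m is divisible by 12) links the two.
Conclusion: If m is divisible by 60, then m is divisible by 3.

If m is divisible by 60, then m is divisible by 3.


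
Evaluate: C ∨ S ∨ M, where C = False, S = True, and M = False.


C = False, S = True, M = False
Step 1: C ∨ S = False OR True = True
Step 2: True ∨ M = True OR False = True
OR is true when at least one operand is true.

True


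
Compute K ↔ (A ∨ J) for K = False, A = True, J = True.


K = False, A = True, J = True
Step 1: A ∨ J = True OR True = True
Step 2: K ↔ (True): true when both sides have same truth value.
Result: False ↔ True = False

False


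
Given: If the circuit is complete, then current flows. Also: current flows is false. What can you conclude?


Modus tollens: P → Q, ¬Q ⊢ ¬P
P: the circuit is complete
Q: current flows
We have P → Q and Q is false.
By modus tollens, P must be false.

It is not the case that the circuit is complete


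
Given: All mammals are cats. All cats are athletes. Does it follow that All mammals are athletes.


Premise 1: All mammals are cats.
Premise 2: All cats are athletes.
Conclusion: All mammals are athletes.
Barbara syllogism (AAA-1): All A are B, All B are C → All A are C.
Middle term (cats) distributed in premise 2.

Valid


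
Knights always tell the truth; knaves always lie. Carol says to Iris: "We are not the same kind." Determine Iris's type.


Carol says: "We are not the same kind."
Case 1: Carol is a Knight (truth-teller)
  Statement is true → they ARE different → Iris is a Knave
Case 2: Carol is a Knave (liar)
  Statement is false → they are NOT different → Iris is a Knave
In both cases, Iris is a Knave.

Knave


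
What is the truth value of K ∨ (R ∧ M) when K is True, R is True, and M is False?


K = True, R = True, M = False
Step 1: R ∧ M = True AND False = False
Step 2: K ∨ False = True OR False = True
AND evaluated first (higher precedence); then OR applied.

True


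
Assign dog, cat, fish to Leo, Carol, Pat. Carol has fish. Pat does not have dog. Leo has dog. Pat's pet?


From clues:
  Leo → dog
  Carol → fish
By elimination, Pat gets the remaining.

cat


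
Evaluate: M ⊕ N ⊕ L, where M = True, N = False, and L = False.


M = True, N = False, L = False
Step 1: M ⊕ N = True XOR False = True
Step 2: True ⊕ L = True XOR False = True
XOR is true when an odd number of operands are true.

True


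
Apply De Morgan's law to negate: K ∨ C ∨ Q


De Morgan's law: ¬(P ∨ Q ∨ R) ≡ ¬P ∧ ¬Q ∧ ¬R
¬(K ∨ C ∨ Q) = ¬K ∧ ¬C ∧ ¬Q

¬K ∧ ¬C ∧ ¬Q


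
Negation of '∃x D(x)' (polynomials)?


Original: ∃x D(x)
Rule: ¬∀→∃, ¬∃→∀, negate predicate.
Negation: ∀x ¬D(x)

∀x ¬D(x)


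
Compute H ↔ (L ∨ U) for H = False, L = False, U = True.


H = False, L = False, U = True
Step 1: L ∨ U = False OR True = True
Step 2: H ↔ (True): true when both sides have same truth value.
Result: False ↔ True = False

False


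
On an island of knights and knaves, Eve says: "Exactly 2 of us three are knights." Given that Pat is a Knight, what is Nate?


Eve claims exactly 2 knights among Eve, Pat, Nate.
Given: Pat is a Knight.

Case 1: Eve is a Knight (tells truth)
  Then exactly 2 of the three are knights.
  Counting Eve, Pat: 2 knight(s) so far. Need 0 more → Nate = Knave.
Case 2: Eve is a Knave (lies)
  Then the count is NOT 2.
  If Nate = Knight, count = 2 = 2 → claim would be true, contradicts lie.
  If Nate = Knave, count = 1 ≠ 2 → lie confirmed ✓

Nate is a Knave.

Knave


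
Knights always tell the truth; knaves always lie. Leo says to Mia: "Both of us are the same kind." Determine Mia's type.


Leo says: "Both of us are the same kind."
Case 1: Leo is a Knight (truth-teller)
  Statement is true → they ARE the same → Mia is also a Knight
Case 2: Leo is a Knave (liar)
  Statement is false → they are NOT the same → Mia is a Knight
In both cases, Mia is a Knight.

Knight


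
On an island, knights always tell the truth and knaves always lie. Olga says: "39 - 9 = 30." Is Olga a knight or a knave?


Statement: "39 - 9 = 30."
Actual: 39 - 9 = 30
Claimed: 30
Statement is TRUE → Olga tells the truth → Knight

Knight


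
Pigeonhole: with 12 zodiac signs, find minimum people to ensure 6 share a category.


Pigeonhole: to guarantee k in one of n categories, need (k-1)×n + 1.
k = 6, n = 12
Minimum = (6-1) × 12 + 1 = 5 × 12 + 1

61


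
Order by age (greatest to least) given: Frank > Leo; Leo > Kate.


Constraints: Frank > Leo; Leo > Kate
Method: at each step, the next-highest is the one remaining person who never appears on the smaller side of a constraint between remaining people.
  Step 1: remaining {Leo, Frank, Kate}; on the smaller side: {Leo, Kate} → Frank is next (Frank > Leo).
  Step 2: remaining {Leo, Kate}; on the smaller side: {Kate} → Leo is next (Leo > Kate).
  Step 3: only Kate remains → lowest.
Final ranking (highest to lowest):

Frank > Leo > Kate


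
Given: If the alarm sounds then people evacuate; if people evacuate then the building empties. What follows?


Hypothetical syllogism: P → Q, Q → R ⊢ P → R
Premise 1: the alarm sounds → people evacuate
Premise 2: people evacuate → the building empties
Chain the implications: the middle term (people evacuate) links the two.
Conclusion: If the alarm sounds, then the building empties.

If the alarm sounds, then the building empties.


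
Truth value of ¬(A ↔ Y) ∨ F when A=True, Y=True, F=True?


A = True, Y = True, F = True
Expression: ¬(A ↔ Y) ∨ F
Step 1: A ↔ Y = (True iff True) = True
Step 2: ¬(A ↔ Y) = NOT True = False
Step 3: (False) ∨ F = False OR True = True

True


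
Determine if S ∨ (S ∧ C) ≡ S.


Expression 1: S ∨ (S ∧ C)
Expression 2: S
Truth table (S C | Expr1 Expr2):
  T T |   T     T
  T F |   T     T
  F T |   F     F
  F F |   F     F
All 4 rows agree, so the expressions are logically equivalent.

Yes


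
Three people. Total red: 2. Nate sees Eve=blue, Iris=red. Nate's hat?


Total red = 2, seen red = 1
Own red = 2 - 1 = 1
Nate's hat is red.

red


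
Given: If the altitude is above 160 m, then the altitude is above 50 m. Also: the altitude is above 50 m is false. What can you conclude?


Modus tollens: P → Q, ¬Q ⊢ ¬P
P: the altitude is above 160 m
Q: the altitude is above 50 m
We have P → Q and Q is false.
By modus tollens, P must be false.

It is not the case that the altitude is above 160 m


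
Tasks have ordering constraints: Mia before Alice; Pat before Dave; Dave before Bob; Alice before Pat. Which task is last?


Constraints: Mia before Alice; Pat before Dave; Dave before Bob; Alice before Pat
The last task can have nothing scheduled after it, so it must never appear on the left of a 'before'.
Tasks appearing before some other task: Mia, Pat, Dave, Alice.
The only task not in that list is Bob → it is last.

Bob


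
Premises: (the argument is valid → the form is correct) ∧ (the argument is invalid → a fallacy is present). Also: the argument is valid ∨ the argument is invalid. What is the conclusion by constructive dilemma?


Constructive dilemma: (P → Q) ∧ (R → S), P ∨ R ⊢ Q ∨ S
Premise 1: the argument is valid → the form is correct
Premise 2: the argument is invalid → a fallacy is present
Premise 3: the argument is valid ∨ the argument is invalid
Case 1: Assuming the argument is valid, then by Premise 1, the form is correct.
Case 2: Assuming the argument is invalid, then by Premise 2, a fallacy is present.
Since one of the argument is valid or the argument is invalid must hold, we get the form is correct or a fallacy is present.

The form is correct or a fallacy is present.


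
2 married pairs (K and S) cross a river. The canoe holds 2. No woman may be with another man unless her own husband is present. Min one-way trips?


Label couples K and S.
1. WK+WS → (far: WK,WS; near: HK,HS)
2. WK ←   (far: WS; near: HK,HS,WK)
3. HK+HS → (far: HK,HS,WS; near: WK)
4. HK ←   (far: HS,WS; near: HK,WK)  — HK returns, since WK is alone on near bank
5. HK+WK → (far: all four; near: empty)
Every state respects the constraint.
Minimum trips = 5

5


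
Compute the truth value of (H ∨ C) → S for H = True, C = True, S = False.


H = True, C = True, S = False
Step 1: H ∨ C = True OR True = True
Step 2: (True) → S: false only when antecedent=True and S=False.
Result: False

False


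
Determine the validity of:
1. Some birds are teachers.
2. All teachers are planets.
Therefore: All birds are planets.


Premise 1: Some birds are teachers.
Premise 2: All teachers are planets.
Conclusion: All birds are planets.
Fallacy: illicit minor. The minor term (birds) is distributed in the conclusion ('All birds ...') but undistributed in its premise ('Some birds are teachers' doesn't cover all birds).
Only 'Some birds are planets' follows, not 'All'.

Invalid


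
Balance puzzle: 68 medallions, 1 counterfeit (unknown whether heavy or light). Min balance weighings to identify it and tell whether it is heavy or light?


Let n = 68. 136 possibilities (n medallions × lighter/heavier); each weighing has 3 outcomes.
Bound for k weighings: say the first weighing puts j medallions on each pan. If it tips, the 2j weighed medallions remain suspects (each with a known direction) and k-1 weighings give 3^(k-1) outcomes; 3^(k-1) is odd, so 2j ≤ 3^(k-1) - 1. If it balances, the n - 2j unweighed medallions remain with direction unknown: 2(n - 2j) ≤ 3^(k-1) - 1 by the same parity argument. Adding, n ≤ (3^(k-1) - 1) + (3^(k-1) - 1)/2 = (3^k - 3)/2, and the classical three-group strategy achieves this (3 medallions in 2 weighings, 12 in 3, 39 in 4, 120 in 5).
So we need the smallest k with (3^k - 3)/2 ≥ 68.
k = 4: (3^4 - 3)/2 = 39 < 68 ✗
k = 5: (3^5 - 3)/2 = 120 ≥ 68 ✓

5


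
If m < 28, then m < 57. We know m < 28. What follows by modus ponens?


Modus ponens: P → Q, P ⊢ Q
P: m < 28
Q: m < 57
We have P → Q and P is true.
By modus ponens, Q must be true.

m < 57


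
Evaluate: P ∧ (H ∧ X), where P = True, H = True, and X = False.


P = True, H = True, X = False
Step 1: H ∧ X = True AND False = False
Step 2: P ∧ False = True AND False = False
AND is true only when ALL operands are true.

False


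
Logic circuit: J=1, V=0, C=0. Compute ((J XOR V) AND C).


J XOR V = 1^0 = 1
1 AND 0 = 0

0


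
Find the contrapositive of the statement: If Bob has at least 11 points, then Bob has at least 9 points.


Original: If Bob has at least 11 points, then Bob has at least 9 points
Contrapositive: If ¬Q, then ¬P
Negate Q: not (Bob has at least 9 points)
Negate P: not (Bob has at least 11 points)

If not (Bob has at least 9 points), then not (Bob has at least 11 points).


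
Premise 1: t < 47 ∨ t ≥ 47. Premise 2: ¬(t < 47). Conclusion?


Disjunctive syllogism: P ∨ Q, ¬P ⊢ Q
Disjunction: t < 47 ∨ t ≥ 47
We know it is not the case that t < 47.
By disjunctive syllogism, the other disjunct must be true.

t ≥ 47


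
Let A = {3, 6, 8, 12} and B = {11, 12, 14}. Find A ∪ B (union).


A = {3, 6, 8, 12}
B = {11, 12, 14}
Operation: union
All elements combined: 3, 6, 8, 11, 12, 14

{3, 6, 8, 11, 12, 14}


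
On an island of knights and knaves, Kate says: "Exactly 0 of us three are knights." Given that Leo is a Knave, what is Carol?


Kate claims exactly 0 knights among Kate, Leo, Carol.
Given: Leo is a Knave.

Case 1: Kate is a Knight (tells truth)
  Then exactly 0 of the three are knights.
  Counting Kate, Leo: 1 knight(s) so far. Need -1 more → impossible.
Case 2: Kate is a Knave (lies)
  Then the count is NOT 0.
  If Carol = Knave, count = 0 = 0 → claim would be true, contradicts lie.
  If Carol = Knight, count = 1 ≠ 0 → lie confirmed ✓

Carol is a Knight.

Knight


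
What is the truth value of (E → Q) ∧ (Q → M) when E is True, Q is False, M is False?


E = True, Q = False, M = False
Step 1: E → Q is false only when E=True and Q=False. Result: False
Step 2: Q → M is false only when Q=True and M=False. Result: True
Step 3: False ∧ True = False

False


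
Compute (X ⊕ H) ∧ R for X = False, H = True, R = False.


X = False, H = True, R = False
Step 1: X ⊕ H = False XOR True = True
Step 2: True ∧ R = True AND False = False
XOR true when exactly one of X,H is true; then AND with R.

False


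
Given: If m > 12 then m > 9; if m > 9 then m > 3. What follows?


Hypothetical syllogism: P → Q, Q → R ⊢ P → R
Premise 1: m > 12 → m > 9
Premise 2: m > 9 → m > 3
Chain the implications: the middle term (m > 9) links the two.
Conclusion: If m > 12, then m > 3.

If m > 12, then m > 3.


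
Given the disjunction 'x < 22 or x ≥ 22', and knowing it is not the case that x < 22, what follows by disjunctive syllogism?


Disjunctive syllogism: P ∨ Q, ¬P ⊢ Q
Disjunction: x < 22 ∨ x ≥ 22
We know it is not the case that x < 22.
By disjunctive syllogism, the other disjunct must be true.

x ≥ 22


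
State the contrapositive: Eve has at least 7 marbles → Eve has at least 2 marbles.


Original: If Eve has at least 7 marbles, then Eve has at least 2 marbles
Contrapositive: If ¬Q, then ¬P
Negate Q: not (Eve has at least 2 marbles)
Negate P: not (Eve has at least 7 marbles)

If not (Eve has at least 2 marbles), then not (Eve has at least 7 marbles).


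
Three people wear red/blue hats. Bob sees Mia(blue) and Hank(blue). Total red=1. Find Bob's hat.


Total red = 1, seen red = 0
Own red = 1 - 0 = 1
Bob's hat is red.

red


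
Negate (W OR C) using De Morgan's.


De Morgan's law: ¬(P ∨ Q) ≡ ¬P ∧ ¬Q
¬(W ∨ C) = ¬W ∧ ¬C

¬W ∧ ¬C


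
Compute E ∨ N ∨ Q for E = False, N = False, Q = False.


E = False, N = False, Q = False
Step 1: E ∨ N = False OR False = False
Step 2: False ∨ Q = False OR False = False
OR is true when at least one operand is true.

False


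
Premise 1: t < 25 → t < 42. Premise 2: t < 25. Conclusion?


Modus ponens: P → Q, P ⊢ Q
P: t < 25
Q: t < 42
We have P → Q and P is true.
By modus ponens, Q must be true.

t < 42


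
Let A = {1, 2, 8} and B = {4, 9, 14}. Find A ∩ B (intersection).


A = {1, 2, 8}
B = {4, 9, 14}
Operation: intersection
Elements in both: none

∅


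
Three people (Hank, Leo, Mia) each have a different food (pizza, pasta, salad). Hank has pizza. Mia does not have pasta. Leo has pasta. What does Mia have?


From clues:
  Hank → pizza
  Leo → pasta
By elimination, Mia gets the remaining.

salad


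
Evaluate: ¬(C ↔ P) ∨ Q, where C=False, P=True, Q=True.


C = False, P = True, Q = True
Expression: ¬(C ↔ P) ∨ Q
Step 1: C ↔ P = (False iff True) = False
Step 2: ¬(C ↔ P) = NOT False = True
Step 3: (True) ∨ Q = True OR True = True

True


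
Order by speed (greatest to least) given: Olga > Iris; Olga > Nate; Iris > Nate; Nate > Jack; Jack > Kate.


Constraints: Olga > Iris; Olga > Nate; Iris > Nate; Nate > Jack; Jack > Kate
Method: at each step, the next-highest is the one remaining person who never appears on the smaller side of a constraint between remaining people.
  Step 1: remaining {Jack, Olga, Kate, Nate, Iris}; on the smaller side: {Jack, Kate, Nate, Iris} → Olga is next (Olga > Iris; Olga > Nate).
  Step 2: remaining {Jack, Kate, Nate, Iris}; on the smaller side: {Jack, Kate, Nate} → Iris is next (Iris > Nate).
  Step 3: remaining {Jack, Kate, Nate}; on the smaller side: {Jack, Kate} → Nate is next (Nate > Jack).
  Step 4: remaining {Jack, Kate}; on the smaller side: {Kate} → Jack is next (Jack > Kate).
  Step 5: only Kate remains → lowest.
Final ranking (highest to lowest):

Olga > Iris > Nate > Jack > Kate
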